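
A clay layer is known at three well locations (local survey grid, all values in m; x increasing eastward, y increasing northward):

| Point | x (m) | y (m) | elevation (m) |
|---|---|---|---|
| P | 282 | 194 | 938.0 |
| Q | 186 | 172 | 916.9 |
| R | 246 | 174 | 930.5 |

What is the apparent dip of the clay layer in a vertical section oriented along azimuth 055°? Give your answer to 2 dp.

Two edge vectors: P→Q = (-96, -22, -21.1), P→R = (-36, -20, -7.5).
Normal n = (P→Q) × (P→R) = (-257, 39.6, 1128).
So ∂z/∂x = −n_x/n_z = 0.22784 and ∂z/∂y = −n_y/n_z = −0.03511.
Unit vector along 055° is (sin 55°, cos 55°) = (0.8192, 0.5736).
Slope in that direction = a·(0.8192) + b·(0.5736) = 0.16650.
Apparent dip = arctan|0.16650| = 9.45° (true dip is 13.0°, so apparent ≤ true as expected).

9.45°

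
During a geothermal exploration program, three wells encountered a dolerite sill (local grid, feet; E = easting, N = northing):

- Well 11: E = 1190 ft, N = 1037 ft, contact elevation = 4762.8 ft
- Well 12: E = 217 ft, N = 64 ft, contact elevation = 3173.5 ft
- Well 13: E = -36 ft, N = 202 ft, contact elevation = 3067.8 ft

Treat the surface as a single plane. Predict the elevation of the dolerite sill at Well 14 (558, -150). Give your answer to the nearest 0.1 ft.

Two edge vectors: Well 11→Well 12 = (-973, -973, -1589.3), Well 11→Well 13 = (-1226, -835, -1695).
Normal n = (Well 11→Well 12) × (Well 11→Well 13) = (322169.5, 299246.8, -380443).
So ∂z/∂E = −n_x/n_z = 0.846827 and ∂z/∂N = −n_y/n_z = 0.786575.
Intercept c from Well 11: 4762.8 − 1007.72 − 815.68 = 2939.40.
At (558, -150): z = 472.5 − 118.0 + 2939.40 = 3293.9 ft.

3293.9 ft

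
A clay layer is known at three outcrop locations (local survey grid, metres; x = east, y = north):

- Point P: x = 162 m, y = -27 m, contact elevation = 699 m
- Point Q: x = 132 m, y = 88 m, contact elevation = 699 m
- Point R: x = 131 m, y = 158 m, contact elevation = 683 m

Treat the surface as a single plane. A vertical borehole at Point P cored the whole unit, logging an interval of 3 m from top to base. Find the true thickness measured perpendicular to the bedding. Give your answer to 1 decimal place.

2.2 m

Let the plane be z = a·x + b·y + c.
Point Q−Point P: −30a + 115b = 0;  Point R−Point P: −31a + 185b = −16.
Solving gives a = −0.92695, b = −0.24181.
|∇z| = √(a²+b²) = 0.95797, so dip δ = arctan(0.95797) = 43.77°.
True thickness = vertical thickness × cos δ = 3 × cos 43.77° = 2.2 m.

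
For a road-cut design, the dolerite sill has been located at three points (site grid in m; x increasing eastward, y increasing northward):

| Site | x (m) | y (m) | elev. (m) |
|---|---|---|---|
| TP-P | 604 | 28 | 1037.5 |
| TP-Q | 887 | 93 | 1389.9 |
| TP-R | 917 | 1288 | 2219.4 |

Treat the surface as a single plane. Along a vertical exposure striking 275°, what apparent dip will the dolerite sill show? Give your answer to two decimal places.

Two edge vectors: TP-P→TP-Q = (283, 65, 352.4), TP-P→TP-R = (313, 1260, 1181.9).
Normal n = (TP-P→TP-Q) × (TP-P→TP-R) = (-367200.5, -224176.5, 336235).
So ∂z/∂x = −n_x/n_z = 1.09209 and ∂z/∂y = −n_y/n_z = 0.66673.
Unit vector along 275° is (sin 275°, cos 275°) = (-0.9962, 0.0872).
Slope in that direction = a·(-0.9962) + b·(0.0872) = −1.02983.
Apparent dip = arctan|1.02983| = 45.84° (true dip is 52.0°, so apparent ≤ true as expected).

45.84°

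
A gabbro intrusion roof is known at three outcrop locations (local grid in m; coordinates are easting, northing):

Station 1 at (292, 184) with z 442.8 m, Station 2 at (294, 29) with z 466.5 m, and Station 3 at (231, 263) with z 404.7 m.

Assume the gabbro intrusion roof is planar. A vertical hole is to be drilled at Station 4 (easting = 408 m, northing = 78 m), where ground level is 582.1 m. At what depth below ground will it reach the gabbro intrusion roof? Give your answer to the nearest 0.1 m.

Let the plane be z = a·easting + b·northing + c.
Station 2−Station 1: 2a − 155b = 23.7;  Station 3−Station 1: −61a + 79b = −38.1.
Solving gives a = 0.43382, b = −0.14731.
Then c = 442.8 − a·292 − b·184 = 343.23.
At (408, 78): z_contact = 177.00 − 11.49 + 343.23 = 508.74 m.
Depth below ground = 582.1 − 508.74 = 73.4 m.

73.4 m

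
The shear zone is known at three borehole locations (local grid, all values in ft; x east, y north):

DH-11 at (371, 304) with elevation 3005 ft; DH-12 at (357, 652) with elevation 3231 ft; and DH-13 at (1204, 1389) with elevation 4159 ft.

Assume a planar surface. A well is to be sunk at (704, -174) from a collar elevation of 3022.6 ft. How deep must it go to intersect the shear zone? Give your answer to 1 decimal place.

Let the plane be z = a·x + b·y + c.
DH-12−DH-11: −14a + 348b = 226;  DH-13−DH-11: 833a + 1085b = 1154.
Solving gives a = 0.512603, b = 0.670047.
Then c = 3005 − a·371 − b·304 = 2611.13.
At (704, -174): z_contact = 360.87 − 116.59 + 2611.13 = 2855.41 ft.
Depth below ground = 3022.6 − 2855.41 = 167.2 ft.

167.2 ft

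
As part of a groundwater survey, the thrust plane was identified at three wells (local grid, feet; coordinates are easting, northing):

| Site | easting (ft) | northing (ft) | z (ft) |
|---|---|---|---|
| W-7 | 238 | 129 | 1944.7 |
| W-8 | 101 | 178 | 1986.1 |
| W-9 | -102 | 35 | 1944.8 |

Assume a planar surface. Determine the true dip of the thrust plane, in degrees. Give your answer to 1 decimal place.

26.3°

Let the plane be z = a·easting + b·northing + c.
W-8−W-7: −137a + 49b = 41.4;  W-9−W-7: −340a − 94b = 0.1.
Solving gives a = −0.13191, b = 0.47607.
Gradient magnitude |∇z| = √(a² + b²) = √(0.01740 + 0.22665) = 0.49401.
True dip = arctan(0.49401) = 26.3°, dipping toward SSE (azimuth ≈ 165°).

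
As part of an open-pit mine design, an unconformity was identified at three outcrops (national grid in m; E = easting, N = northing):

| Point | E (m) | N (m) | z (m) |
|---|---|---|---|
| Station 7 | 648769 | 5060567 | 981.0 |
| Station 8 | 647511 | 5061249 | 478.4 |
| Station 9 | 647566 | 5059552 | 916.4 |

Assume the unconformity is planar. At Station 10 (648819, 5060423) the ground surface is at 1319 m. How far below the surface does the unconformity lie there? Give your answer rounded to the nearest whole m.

289 m

Two edge vectors: Station 7→Station 8 = (-1258, 682, -502.6), Station 7→Station 9 = (-1203, -1015, -64.6).
Normal n = (Station 7→Station 8) × (Station 7→Station 9) = (-554196.2, 523361, 2097316).
So ∂z/∂E = −n_x/n_z = 0.26424068 and ∂z/∂N = −n_y/n_z = −0.24953846.
Intercept c from Station 7: 981 − 171431.16 + 1262806.08 = 1092355.92.
At (648819, 5060423): z_contact = 171444.4 − 1262770.2 + 1092355.92 = 1030.1 m.
Depth below ground = 1319 − 1030.1 = 289 m.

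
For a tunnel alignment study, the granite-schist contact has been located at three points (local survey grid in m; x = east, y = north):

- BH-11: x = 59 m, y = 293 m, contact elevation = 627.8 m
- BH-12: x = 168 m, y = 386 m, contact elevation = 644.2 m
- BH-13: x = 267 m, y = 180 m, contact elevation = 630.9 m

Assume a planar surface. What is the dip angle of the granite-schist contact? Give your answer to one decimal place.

6.7°

Let the plane be z = a·x + b·y + c.
BH-12−BH-11: 109a + 93b = 16.4;  BH-13−BH-11: 208a − 113b = 3.1.
Solving gives a = 0.06764, b = 0.09707.
Gradient magnitude |∇z| = √(a² + b²) = √(0.00457 + 0.00942) = 0.11831.
True dip = arctan(0.11831) = 6.7°, dipping toward SW (azimuth ≈ 215°).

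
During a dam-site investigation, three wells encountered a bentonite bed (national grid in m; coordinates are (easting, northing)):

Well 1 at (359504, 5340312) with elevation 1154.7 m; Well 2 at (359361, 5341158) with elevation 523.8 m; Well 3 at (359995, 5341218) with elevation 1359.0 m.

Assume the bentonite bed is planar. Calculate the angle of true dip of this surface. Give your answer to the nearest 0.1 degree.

Two edge vectors: Well 1→Well 2 = (-143, 846, -630.9), Well 1→Well 3 = (491, 906, 204.3).
Normal n = (Well 1→Well 2) × (Well 1→Well 3) = (744433.2, -280557, -544944).
So ∂z/∂E = −n_x/n_z = 1.36607 and ∂z/∂N = −n_y/n_z = −0.51484.
Gradient magnitude |∇z| = √(a² + b²) = √(1.86616 + 0.26506) = 1.45987.
True dip = arctan(1.45987) = 55.6°, dipping toward WNW (azimuth ≈ 291°).

55.6°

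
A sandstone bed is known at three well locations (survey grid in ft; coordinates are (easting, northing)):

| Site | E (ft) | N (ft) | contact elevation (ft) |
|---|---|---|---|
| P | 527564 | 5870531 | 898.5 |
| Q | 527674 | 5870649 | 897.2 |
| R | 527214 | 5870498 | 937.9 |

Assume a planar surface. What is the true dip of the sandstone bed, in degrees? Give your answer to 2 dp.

Two edge vectors: P→Q = (110, 118, -1.3), P→R = (-350, -33, 39.4).
Normal n = (P→Q) × (P→R) = (4606.3, -3879, 37670).
So ∂z/∂E = −n_x/n_z = −0.12228 and ∂z/∂N = −n_y/n_z = 0.10297.
Gradient magnitude |∇z| = √(a² + b²) = √(0.01495 + 0.01060) = 0.15986.
True dip = arctan(0.15986) = 9.08°, dipping toward SE (azimuth ≈ 130°).

9.08°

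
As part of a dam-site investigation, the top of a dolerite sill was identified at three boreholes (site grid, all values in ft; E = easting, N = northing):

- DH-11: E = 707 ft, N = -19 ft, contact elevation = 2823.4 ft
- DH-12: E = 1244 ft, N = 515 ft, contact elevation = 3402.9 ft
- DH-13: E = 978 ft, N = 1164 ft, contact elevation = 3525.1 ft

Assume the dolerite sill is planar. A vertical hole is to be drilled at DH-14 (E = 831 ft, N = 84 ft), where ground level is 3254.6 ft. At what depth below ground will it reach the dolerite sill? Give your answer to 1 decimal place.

306.5 ft

Let the plane be z = a·E + b·N + c.
DH-12−DH-11: 537a + 534b = 579.5;  DH-13−DH-11: 271a + 1183b = 701.7.
Solving gives a = 0.633648, b = 0.447998.
Then c = 2823.4 − a·707 − b·-19 = 2383.92.
At (831, 84): z_contact = 526.56 + 37.63 + 2383.92 = 2948.12 ft.
Depth below ground = 3254.6 − 2948.12 = 306.5 ft.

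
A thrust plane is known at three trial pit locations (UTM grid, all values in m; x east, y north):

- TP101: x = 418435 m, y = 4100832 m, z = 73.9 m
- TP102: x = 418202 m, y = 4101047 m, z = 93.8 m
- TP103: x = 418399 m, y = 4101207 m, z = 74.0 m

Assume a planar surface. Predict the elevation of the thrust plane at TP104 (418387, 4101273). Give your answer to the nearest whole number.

Two edge vectors: TP101→TP102 = (-233, 215, 19.9), TP101→TP103 = (-36, 375, 0.1).
Normal n = (TP101→TP102) × (TP101→TP103) = (-7441, -693.1, -79635).
So ∂z/∂x = −n_x/n_z = −0.09343881 and ∂z/∂y = −n_y/n_z = −0.00870346.
Intercept c from TP101: 73.9 + 39098.07 + 35691.43 = 74863.40.
At (418387, 4101273): z = −39093.6 − 35695.3 + 74863.40 = 74.5 m.

75 m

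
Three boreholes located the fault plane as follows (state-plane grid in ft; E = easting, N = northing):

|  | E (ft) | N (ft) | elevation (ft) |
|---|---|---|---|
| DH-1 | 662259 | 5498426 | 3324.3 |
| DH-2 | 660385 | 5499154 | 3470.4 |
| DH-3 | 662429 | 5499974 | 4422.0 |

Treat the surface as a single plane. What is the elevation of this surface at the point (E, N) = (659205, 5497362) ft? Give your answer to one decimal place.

2013.4 ft

Let the plane be z = a·E + b·N + c.
DH-2−DH-1: −1874a + 728b = 146.1;  DH-3−DH-1: 170a + 1548b = 1097.7.
Solving gives a = 0.189427225, b = 0.688305796.
Then c = 3324.3 − a·662259 − b·5498426 = −3906724.07.
At (659205, 5497362): z = 124871.4 + 3783866.1 − 3906724.07 = 2013.4 ft.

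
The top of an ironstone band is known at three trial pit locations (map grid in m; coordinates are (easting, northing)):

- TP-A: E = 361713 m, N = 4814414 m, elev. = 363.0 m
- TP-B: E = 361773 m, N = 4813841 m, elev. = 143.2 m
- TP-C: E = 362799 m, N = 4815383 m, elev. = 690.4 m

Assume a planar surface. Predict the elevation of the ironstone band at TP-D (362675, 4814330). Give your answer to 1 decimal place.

295.2 m

Two edge vectors: TP-A→TP-B = (60, -573, -219.8), TP-A→TP-C = (1086, 969, 327.4).
Normal n = (TP-A→TP-B) × (TP-A→TP-C) = (25386, -258346.8, 680418).
So ∂z/∂E = −n_x/n_z = −0.037309419 and ∂z/∂N = −n_y/n_z = 0.379688368.
Intercept c from TP-A: 363 + 13495.30 − 1827976.99 = −1814118.69.
At (362675, 4814330): z = −13531.2 + 1827945.1 − 1814118.69 = 295.2 m.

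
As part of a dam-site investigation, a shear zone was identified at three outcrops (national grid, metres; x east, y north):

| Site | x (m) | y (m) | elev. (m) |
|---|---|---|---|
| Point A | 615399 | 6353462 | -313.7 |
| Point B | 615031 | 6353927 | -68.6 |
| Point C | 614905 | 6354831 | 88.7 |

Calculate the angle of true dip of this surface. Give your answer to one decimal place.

28.8°

Two edge vectors: Point A→Point B = (-368, 465, 245.1), Point A→Point C = (-494, 1369, 402.4).
Normal n = (Point A→Point B) × (Point A→Point C) = (-148425.9, 27003.8, -274082).
So ∂z/∂x = −n_x/n_z = −0.54154 and ∂z/∂y = −n_y/n_z = 0.09852.
Gradient magnitude |∇z| = √(a² + b²) = √(0.29326 + 0.00971) = 0.55043.
True dip = arctan(0.55043) = 28.8°, dipping toward E (azimuth ≈ 100°).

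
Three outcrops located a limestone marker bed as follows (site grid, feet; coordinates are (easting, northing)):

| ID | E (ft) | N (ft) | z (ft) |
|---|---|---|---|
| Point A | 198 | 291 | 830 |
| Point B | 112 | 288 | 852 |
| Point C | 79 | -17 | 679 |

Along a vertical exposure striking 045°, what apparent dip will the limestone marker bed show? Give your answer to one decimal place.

12.8°

Two edge vectors: Point A→Point B = (-86, -3, 22), Point A→Point C = (-119, -308, -151).
Normal n = (Point A→Point B) × (Point A→Point C) = (7229, -15604, 26131).
So ∂z/∂E = −n_x/n_z = −0.27664 and ∂z/∂N = −n_y/n_z = 0.59715.
Unit vector along 045° is (sin 45°, cos 45°) = (0.7071, 0.7071).
Slope in that direction = a·(0.7071) + b·(0.7071) = 0.22663.
Apparent dip = arctan|0.22663| = 12.8° (true dip is 33.3°, so apparent ≤ true as expected).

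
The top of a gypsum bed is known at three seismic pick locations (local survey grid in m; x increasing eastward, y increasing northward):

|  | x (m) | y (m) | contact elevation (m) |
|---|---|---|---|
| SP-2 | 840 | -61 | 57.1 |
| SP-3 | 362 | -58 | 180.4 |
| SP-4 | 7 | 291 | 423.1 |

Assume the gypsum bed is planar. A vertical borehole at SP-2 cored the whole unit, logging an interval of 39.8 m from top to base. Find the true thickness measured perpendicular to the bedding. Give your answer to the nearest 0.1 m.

35.5 m

Let the plane be z = a·x + b·y + c.
SP-3−SP-2: −478a + 3b = 123.3;  SP-4−SP-2: −833a + 352b = 366.
Solving gives a = −0.25521, b = 0.43581.
|∇z| = √(a²+b²) = 0.50504, so dip δ = arctan(0.50504) = 26.80°.
True thickness = vertical thickness × cos δ = 39.8 × cos 26.80° = 35.5 m.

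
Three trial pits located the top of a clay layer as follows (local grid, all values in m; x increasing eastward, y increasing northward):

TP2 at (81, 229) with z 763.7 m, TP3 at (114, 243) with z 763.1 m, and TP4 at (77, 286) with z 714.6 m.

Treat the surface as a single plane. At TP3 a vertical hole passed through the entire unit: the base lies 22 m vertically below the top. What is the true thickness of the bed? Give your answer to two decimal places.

16.33 m

Let the plane be z = a·x + b·y + c.
TP3−TP2: 33a + 14b = −0.6;  TP4−TP2: −4a + 57b = −49.1.
Solving gives a = 0.33722, b = −0.83774.
|∇z| = √(a²+b²) = 0.90306, so dip δ = arctan(0.90306) = 42.08°.
True thickness = vertical thickness × cos δ = 22 × cos 42.08° = 16.33 m.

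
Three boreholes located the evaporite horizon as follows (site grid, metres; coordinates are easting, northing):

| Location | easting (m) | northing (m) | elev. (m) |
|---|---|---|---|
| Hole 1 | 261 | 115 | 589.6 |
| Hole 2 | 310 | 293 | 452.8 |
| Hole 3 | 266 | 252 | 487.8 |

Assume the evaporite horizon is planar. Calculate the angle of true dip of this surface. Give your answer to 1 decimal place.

Let the plane be z = a·easting + b·northing + c.
Hole 2−Hole 1: 49a + 178b = −136.8;  Hole 3−Hole 1: 5a + 137b = −101.8.
Solving gives a = −0.10668, b = −0.73917.
Gradient magnitude |∇z| = √(a² + b²) = √(0.01138 + 0.54638) = 0.74683.
True dip = arctan(0.74683) = 36.8°, dipping toward N (azimuth ≈ 008°).

36.8°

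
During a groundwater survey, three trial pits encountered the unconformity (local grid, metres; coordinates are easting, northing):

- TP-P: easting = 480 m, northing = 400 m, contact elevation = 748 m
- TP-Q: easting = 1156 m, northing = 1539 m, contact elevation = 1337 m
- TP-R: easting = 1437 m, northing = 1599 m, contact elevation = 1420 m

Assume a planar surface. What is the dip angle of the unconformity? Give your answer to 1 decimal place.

Two edge vectors: TP-P→TP-Q = (676, 1139, 589), TP-P→TP-R = (957, 1199, 672).
Normal n = (TP-P→TP-Q) × (TP-P→TP-R) = (59197, 109401, -279499).
So ∂z/∂easting = −n_x/n_z = 0.21180 and ∂z/∂northing = −n_y/n_z = 0.39142.
Gradient magnitude |∇z| = √(a² + b²) = √(0.04486 + 0.15321) = 0.44505.
True dip = arctan(0.44505) = 24.0°, dipping toward SSW (azimuth ≈ 208°).

24.0°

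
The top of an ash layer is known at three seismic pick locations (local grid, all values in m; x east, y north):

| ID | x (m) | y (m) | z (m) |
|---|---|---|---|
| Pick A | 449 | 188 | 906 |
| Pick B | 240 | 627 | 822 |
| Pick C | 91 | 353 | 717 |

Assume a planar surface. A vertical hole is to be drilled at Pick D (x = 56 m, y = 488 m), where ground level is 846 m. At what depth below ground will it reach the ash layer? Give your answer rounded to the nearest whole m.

Let the plane be z = a·x + b·y + c.
Pick B−Pick A: −209a + 439b = −84;  Pick C−Pick A: −358a + 165b = −189.
Solving gives a = 0.56336, b = 0.07686.
Then c = 906 − a·449 − b·188 = 638.60.
At (56, 488): z_contact = 31.5 + 37.5 + 638.60 = 707.7 m.
Depth below ground = 846 − 707.7 = 138 m.

138 m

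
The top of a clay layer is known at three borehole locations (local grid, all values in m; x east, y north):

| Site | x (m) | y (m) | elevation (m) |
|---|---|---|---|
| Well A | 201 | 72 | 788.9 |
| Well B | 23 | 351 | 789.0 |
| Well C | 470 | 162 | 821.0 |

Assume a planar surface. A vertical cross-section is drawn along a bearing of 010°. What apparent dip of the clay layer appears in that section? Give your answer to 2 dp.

4.52°

Two edge vectors: Well A→Well B = (-178, 279, 0.1), Well A→Well C = (269, 90, 32.1).
Normal n = (Well A→Well B) × (Well A→Well C) = (8946.9, 5740.7, -91071).
So ∂z/∂x = −n_x/n_z = 0.09824 and ∂z/∂y = −n_y/n_z = 0.06304.
Unit vector along 010° is (sin 10°, cos 10°) = (0.1736, 0.9848).
Slope in that direction = a·(0.1736) + b·(0.9848) = 0.07914.
Apparent dip = arctan|0.07914| = 4.52° (true dip is 6.7°, so apparent ≤ true as expected).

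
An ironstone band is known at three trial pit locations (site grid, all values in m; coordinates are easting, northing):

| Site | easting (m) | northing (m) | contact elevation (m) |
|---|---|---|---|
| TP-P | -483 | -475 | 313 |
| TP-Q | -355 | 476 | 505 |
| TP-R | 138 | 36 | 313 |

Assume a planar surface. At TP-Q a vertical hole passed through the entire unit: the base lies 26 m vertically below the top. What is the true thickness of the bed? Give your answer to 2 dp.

Two edge vectors: TP-P→TP-Q = (128, 951, 192), TP-P→TP-R = (621, 511, 0).
Normal n = (TP-P→TP-Q) × (TP-P→TP-R) = (-98112, 119232, -525163).
So ∂z/∂easting = −n_x/n_z = −0.18682 and ∂z/∂northing = −n_y/n_z = 0.22704.
|∇z| = √(a²+b²) = 0.29402, so dip δ = arctan(0.29402) = 16.38°.
True thickness = vertical thickness × cos δ = 26 × cos 16.38° = 24.94 m.

24.94 m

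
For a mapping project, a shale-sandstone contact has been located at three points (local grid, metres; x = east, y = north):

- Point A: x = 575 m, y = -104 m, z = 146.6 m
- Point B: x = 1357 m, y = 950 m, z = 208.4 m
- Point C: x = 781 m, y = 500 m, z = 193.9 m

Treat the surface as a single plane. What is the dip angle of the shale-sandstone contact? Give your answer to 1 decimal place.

Two edge vectors: Point A→Point B = (782, 1054, 61.8), Point A→Point C = (206, 604, 47.3).
Normal n = (Point A→Point B) × (Point A→Point C) = (12527, -24257.8, 255204).
So ∂z/∂x = −n_x/n_z = −0.04909 and ∂z/∂y = −n_y/n_z = 0.09505.
Gradient magnitude |∇z| = √(a² + b²) = √(0.00241 + 0.00903) = 0.10698.
True dip = arctan(0.10698) = 6.1°, dipping toward SSE (azimuth ≈ 153°).

6.1°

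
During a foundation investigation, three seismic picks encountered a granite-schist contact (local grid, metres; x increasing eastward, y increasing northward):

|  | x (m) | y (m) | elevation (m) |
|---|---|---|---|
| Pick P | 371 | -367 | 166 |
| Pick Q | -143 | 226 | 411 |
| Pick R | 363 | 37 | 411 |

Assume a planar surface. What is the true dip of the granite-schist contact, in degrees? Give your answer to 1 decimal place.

Let the plane be z = a·x + b·y + c.
Pick Q−Pick P: −514a + 593b = 245;  Pick R−Pick P: −8a + 404b = 245.
Solving gives a = 0.22820, b = 0.61095.
Gradient magnitude |∇z| = √(a² + b²) = √(0.05208 + 0.37327) = 0.65218.
True dip = arctan(0.65218) = 33.1°, dipping toward SSW (azimuth ≈ 200°).

33.1°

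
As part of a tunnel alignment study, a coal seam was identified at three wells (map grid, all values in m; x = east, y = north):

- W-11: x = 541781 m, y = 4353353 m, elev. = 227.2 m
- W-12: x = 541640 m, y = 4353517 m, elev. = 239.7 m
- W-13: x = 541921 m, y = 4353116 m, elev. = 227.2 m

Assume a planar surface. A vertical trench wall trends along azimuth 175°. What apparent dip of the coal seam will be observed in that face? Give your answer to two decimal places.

8.08°

Let the plane be z = a·x + b·y + c.
W-12−W-11: −141a + 164b = 12.5;  W-13−W-11: 140a − 237b = 0.
Solving gives a = −0.28330, b = −0.16735.
Unit vector along 175° is (sin 175°, cos 175°) = (0.0872, -0.9962).
Slope in that direction = a·(0.0872) + b·(-0.9962) = 0.14202.
Apparent dip = arctan|0.14202| = 8.08° (true dip is 18.2°, so apparent ≤ true as expected).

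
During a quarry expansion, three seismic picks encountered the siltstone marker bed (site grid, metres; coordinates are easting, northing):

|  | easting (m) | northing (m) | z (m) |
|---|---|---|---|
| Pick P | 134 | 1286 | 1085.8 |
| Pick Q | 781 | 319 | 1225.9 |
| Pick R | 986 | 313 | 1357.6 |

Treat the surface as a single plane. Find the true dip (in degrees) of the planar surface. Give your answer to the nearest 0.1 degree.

Let the plane be z = a·easting + b·northing + c.
Pick Q−Pick P: 647a − 967b = 140.1;  Pick R−Pick P: 852a − 973b = 271.8.
Solving gives a = 0.65095, b = 0.29065.
Gradient magnitude |∇z| = √(a² + b²) = √(0.42373 + 0.08448) = 0.71289.
True dip = arctan(0.71289) = 35.5°, dipping toward WSW (azimuth ≈ 246°).

35.5°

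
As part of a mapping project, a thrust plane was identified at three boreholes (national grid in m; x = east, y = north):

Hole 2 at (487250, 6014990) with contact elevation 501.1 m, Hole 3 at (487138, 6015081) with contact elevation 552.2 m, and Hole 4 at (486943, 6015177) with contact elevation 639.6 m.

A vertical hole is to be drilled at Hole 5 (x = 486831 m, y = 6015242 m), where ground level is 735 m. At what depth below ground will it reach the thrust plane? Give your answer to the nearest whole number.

45 m

Two edge vectors: Hole 2→Hole 3 = (-112, 91, 51.1), Hole 2→Hole 4 = (-307, 187, 138.5).
Normal n = (Hole 2→Hole 3) × (Hole 2→Hole 4) = (3047.8, -175.7, 6993).
So ∂z/∂x = −n_x/n_z = −0.43583584 and ∂z/∂y = −n_y/n_z = 0.02512513.
Intercept c from Hole 2: 501.1 + 212361.01 − 151127.38 = 61734.73.
At (486831, 6015242): z_contact = −212178.4 + 151133.7 + 61734.73 = 690.0 m.
Depth below ground = 735 − 690.0 = 45 m.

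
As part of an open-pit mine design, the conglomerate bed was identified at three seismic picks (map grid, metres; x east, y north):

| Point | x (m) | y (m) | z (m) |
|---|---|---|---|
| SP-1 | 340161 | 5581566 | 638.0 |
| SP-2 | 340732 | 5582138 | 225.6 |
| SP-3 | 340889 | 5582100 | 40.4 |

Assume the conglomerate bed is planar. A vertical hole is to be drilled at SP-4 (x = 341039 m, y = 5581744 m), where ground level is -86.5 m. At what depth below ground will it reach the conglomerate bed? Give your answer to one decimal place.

Let the plane be z = a·x + b·y + c.
SP-2−SP-1: 571a + 572b = −412.4;  SP-3−SP-1: 728a + 534b = −597.6.
Solving gives a = −1.090613621, b = 0.367727933.
Then c = 638 − a·340161 − b·5581566 = −1680875.51.
At (341039, 5581744): z_contact = −371941.78 + 2052563.18 − 1680875.51 = -254.10 m.
Depth below ground = -86.5 − (-254.10) = 167.6 m.

167.6 m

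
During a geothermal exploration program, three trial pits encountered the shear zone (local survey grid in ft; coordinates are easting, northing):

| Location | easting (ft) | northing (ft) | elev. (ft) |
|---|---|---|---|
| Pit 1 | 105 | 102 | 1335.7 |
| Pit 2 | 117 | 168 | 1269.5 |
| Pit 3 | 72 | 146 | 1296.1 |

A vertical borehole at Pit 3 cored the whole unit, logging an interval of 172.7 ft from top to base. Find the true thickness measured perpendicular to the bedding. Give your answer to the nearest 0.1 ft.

122.8 ft

Two edge vectors: Pit 1→Pit 2 = (12, 66, -66.2), Pit 1→Pit 3 = (-33, 44, -39.6).
Normal n = (Pit 1→Pit 2) × (Pit 1→Pit 3) = (299.2, 2659.8, 2706).
So ∂z/∂easting = −n_x/n_z = −0.11057 and ∂z/∂northing = −n_y/n_z = −0.98293.
|∇z| = √(a²+b²) = 0.98913, so dip δ = arctan(0.98913) = 44.69°.
True thickness = vertical thickness × cos δ = 172.7 × cos 44.69° = 122.8 ft.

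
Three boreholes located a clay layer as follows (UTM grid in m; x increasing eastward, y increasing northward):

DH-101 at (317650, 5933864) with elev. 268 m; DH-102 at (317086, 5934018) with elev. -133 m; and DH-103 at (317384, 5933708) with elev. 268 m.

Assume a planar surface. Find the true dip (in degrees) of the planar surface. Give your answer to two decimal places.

Two edge vectors: DH-101→DH-102 = (-564, 154, -401), DH-101→DH-103 = (-266, -156, 0).
Normal n = (DH-101→DH-102) × (DH-101→DH-103) = (-62556, 106666, 128948).
So ∂z/∂x = −n_x/n_z = 0.48513 and ∂z/∂y = −n_y/n_z = −0.82720.
Gradient magnitude |∇z| = √(a² + b²) = √(0.23535 + 0.68426) = 0.95896.
True dip = arctan(0.95896) = 43.80°, dipping toward NNW (azimuth ≈ 330°).

43.80°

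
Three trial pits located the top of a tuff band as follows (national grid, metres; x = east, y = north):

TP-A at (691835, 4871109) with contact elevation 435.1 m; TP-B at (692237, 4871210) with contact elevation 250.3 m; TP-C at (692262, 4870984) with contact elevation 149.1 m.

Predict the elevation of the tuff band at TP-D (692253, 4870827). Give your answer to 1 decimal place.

Let the plane be z = a·x + b·y + c.
TP-B−TP-A: 402a + 101b = −184.8;  TP-C−TP-A: 427a − 125b = −286.
Solving gives a = −0.556732386, b = 0.386202170.
Then c = 435.1 − a·691835 − b·4871109 = −1495630.81.
At (692253, 4870827): z = −385399.7 + 1881124.0 − 1495630.81 = 93.5 m.

93.5 m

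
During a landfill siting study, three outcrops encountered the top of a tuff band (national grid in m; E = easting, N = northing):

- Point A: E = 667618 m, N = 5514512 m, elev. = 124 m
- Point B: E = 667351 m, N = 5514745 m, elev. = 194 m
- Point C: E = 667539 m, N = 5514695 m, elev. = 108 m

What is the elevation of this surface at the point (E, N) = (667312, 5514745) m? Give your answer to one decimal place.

215.2 m

Let the plane be z = a·E + b·N + c.
Point B−Point A: −267a + 233b = 70;  Point C−Point A: −79a + 183b = −16.
Solving gives a = −0.543048532, b = −0.321862481.
Then c = 124 − a·667618 − b·5514512 = 2137587.49.
At (667312, 5514745): z = −362382.8 − 1774989.5 + 2137587.49 = 215.2 m.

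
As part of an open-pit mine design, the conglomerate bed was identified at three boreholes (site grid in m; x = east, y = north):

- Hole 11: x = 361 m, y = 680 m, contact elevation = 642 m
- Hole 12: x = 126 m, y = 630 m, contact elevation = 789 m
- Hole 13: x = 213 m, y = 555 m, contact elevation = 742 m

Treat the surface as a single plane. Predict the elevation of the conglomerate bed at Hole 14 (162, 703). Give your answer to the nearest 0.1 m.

761.3 m

Two edge vectors: Hole 11→Hole 12 = (-235, -50, 147), Hole 11→Hole 13 = (-148, -125, 100).
Normal n = (Hole 11→Hole 12) × (Hole 11→Hole 13) = (13375, 1744, 21975).
So ∂z/∂x = −n_x/n_z = −0.60865 and ∂z/∂y = −n_y/n_z = −0.07936.
Intercept c from Hole 11: 642 + 219.72 + 53.97 = 915.69.
At (162, 703): z = −98.6 − 55.8 + 915.69 = 761.3 m.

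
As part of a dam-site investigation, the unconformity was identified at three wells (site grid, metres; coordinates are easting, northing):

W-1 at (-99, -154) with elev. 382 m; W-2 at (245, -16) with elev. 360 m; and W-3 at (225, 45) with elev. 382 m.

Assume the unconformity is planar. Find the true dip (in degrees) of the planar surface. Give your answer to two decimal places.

19.41°

Let the plane be z = a·easting + b·northing + c.
W-2−W-1: 344a + 138b = −22;  W-3−W-1: 324a + 199b = 0.
Solving gives a = −0.18438, b = 0.30020.
Gradient magnitude |∇z| = √(a² + b²) = √(0.03400 + 0.09012) = 0.35230.
True dip = arctan(0.35230) = 19.41°, dipping toward SSE (azimuth ≈ 148°).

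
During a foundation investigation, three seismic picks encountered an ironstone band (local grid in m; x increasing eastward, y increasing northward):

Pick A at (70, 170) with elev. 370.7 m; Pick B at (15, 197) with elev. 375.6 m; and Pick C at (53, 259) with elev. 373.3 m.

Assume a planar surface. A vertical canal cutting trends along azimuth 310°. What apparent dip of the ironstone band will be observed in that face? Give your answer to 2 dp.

4.11°

Two edge vectors: Pick A→Pick B = (-55, 27, 4.9), Pick A→Pick C = (-17, 89, 2.6).
Normal n = (Pick A→Pick B) × (Pick A→Pick C) = (-365.9, 59.7, -4436).
So ∂z/∂x = −n_x/n_z = −0.08248 and ∂z/∂y = −n_y/n_z = 0.01346.
Unit vector along 310° is (sin 310°, cos 310°) = (-0.7660, 0.6428).
Slope in that direction = a·(-0.7660) + b·(0.6428) = 0.07184.
Apparent dip = arctan|0.07184| = 4.11° (true dip is 4.8°, so apparent ≤ true as expected).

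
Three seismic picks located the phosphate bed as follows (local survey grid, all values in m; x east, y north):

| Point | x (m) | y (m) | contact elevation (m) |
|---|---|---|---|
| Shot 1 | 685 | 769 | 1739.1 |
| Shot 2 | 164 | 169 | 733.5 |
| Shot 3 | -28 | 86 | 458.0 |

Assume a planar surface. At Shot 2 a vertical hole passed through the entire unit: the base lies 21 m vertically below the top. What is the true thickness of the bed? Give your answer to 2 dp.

12.62 m

Two edge vectors: Shot 1→Shot 2 = (-521, -600, -1005.6), Shot 1→Shot 3 = (-713, -683, -1281.1).
Normal n = (Shot 1→Shot 2) × (Shot 1→Shot 3) = (81835.2, 49539.7, -71957).
So ∂z/∂x = −n_x/n_z = 1.13728 and ∂z/∂y = −n_y/n_z = 0.68846.
|∇z| = √(a²+b²) = 1.32943, so dip δ = arctan(1.32943) = 53.05°.
True thickness = vertical thickness × cos δ = 21 × cos 53.05° = 12.62 m.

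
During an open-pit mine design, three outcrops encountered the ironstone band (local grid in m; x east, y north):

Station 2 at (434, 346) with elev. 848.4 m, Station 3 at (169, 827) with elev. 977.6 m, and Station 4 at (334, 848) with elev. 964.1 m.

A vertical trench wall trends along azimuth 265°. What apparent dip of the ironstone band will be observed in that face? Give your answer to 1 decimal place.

5.1°

Let the plane be z = a·x + b·y + c.
Station 3−Station 2: −265a + 481b = 129.2;  Station 4−Station 2: −100a + 502b = 115.7.
Solving gives a = −0.10840, b = 0.20888.
Unit vector along 265° is (sin 265°, cos 265°) = (-0.9962, -0.0872).
Slope in that direction = a·(-0.9962) + b·(-0.0872) = 0.08979.
Apparent dip = arctan|0.08979| = 5.1° (true dip is 13.2°, so apparent ≤ true as expected).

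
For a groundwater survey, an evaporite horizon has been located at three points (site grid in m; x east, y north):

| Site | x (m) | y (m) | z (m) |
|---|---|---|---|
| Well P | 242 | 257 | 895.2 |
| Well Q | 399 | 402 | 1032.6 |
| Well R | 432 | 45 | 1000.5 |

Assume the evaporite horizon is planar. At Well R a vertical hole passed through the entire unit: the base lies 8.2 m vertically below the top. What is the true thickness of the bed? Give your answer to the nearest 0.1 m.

Two edge vectors: Well P→Well Q = (157, 145, 137.4), Well P→Well R = (190, -212, 105.3).
Normal n = (Well P→Well Q) × (Well P→Well R) = (44397.3, 9573.9, -60834).
So ∂z/∂x = −n_x/n_z = 0.72981 and ∂z/∂y = −n_y/n_z = 0.15738.
|∇z| = √(a²+b²) = 0.74659, so dip δ = arctan(0.74659) = 36.74°.
True thickness = vertical thickness × cos δ = 8.2 × cos 36.74° = 6.6 m.

6.6 m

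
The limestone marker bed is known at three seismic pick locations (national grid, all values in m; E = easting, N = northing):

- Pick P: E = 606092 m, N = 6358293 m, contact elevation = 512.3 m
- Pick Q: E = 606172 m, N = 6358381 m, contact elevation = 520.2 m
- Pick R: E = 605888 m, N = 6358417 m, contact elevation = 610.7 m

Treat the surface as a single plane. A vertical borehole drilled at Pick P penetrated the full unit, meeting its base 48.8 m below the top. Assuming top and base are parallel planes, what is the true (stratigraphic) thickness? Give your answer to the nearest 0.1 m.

Let the plane be z = a·E + b·N + c.
Pick Q−Pick P: 80a + 88b = 7.9;  Pick R−Pick P: −204a + 124b = 98.4.
Solving gives a = −0.27553, b = 0.34026.
|∇z| = √(a²+b²) = 0.43783, so dip δ = arctan(0.43783) = 23.65°.
True thickness = vertical thickness × cos δ = 48.8 × cos 23.65° = 44.7 m.

44.7 m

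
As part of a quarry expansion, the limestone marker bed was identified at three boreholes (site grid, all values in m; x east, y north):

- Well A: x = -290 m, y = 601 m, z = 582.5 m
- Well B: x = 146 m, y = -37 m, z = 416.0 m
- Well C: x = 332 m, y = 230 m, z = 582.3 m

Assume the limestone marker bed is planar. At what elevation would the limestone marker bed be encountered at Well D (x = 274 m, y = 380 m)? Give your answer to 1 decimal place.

Two edge vectors: Well A→Well B = (436, -638, -166.5), Well A→Well C = (622, -371, -0.2).
Normal n = (Well A→Well B) × (Well A→Well C) = (-61643.9, -103475.8, 235080).
So ∂z/∂x = −n_x/n_z = 0.26223 and ∂z/∂y = −n_y/n_z = 0.44017.
Intercept c from Well A: 582.5 + 76.05 − 264.54 = 394.00.
At (274, 380): z = 71.8 + 167.3 + 394.00 = 633.1 m.

633.1 m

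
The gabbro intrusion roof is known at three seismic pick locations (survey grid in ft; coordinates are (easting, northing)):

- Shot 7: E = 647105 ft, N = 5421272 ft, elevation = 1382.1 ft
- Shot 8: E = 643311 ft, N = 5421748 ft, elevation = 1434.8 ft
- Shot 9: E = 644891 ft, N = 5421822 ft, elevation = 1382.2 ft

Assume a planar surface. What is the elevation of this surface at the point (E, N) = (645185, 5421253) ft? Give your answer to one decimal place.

1438.0 ft

Let the plane be z = a·E + b·N + c.
Shot 8−Shot 7: −3794a + 476b = 52.7;  Shot 9−Shot 7: −2214a + 550b = 0.1.
Solving gives a = −0.028017420, b = −0.112601032.
Then c = 1382.1 − a·647105 − b·5421272 = 629953.14.
At (645185, 5421253): z = −18076.4 − 610438.7 + 629953.14 = 1438.0 ft.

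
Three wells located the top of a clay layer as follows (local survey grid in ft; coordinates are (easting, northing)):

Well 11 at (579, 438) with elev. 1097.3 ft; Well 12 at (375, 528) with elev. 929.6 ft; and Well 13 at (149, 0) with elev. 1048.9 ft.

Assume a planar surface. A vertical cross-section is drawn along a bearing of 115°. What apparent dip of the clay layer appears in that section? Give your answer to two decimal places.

37.09°

Let the plane be z = a·E + b·N + c.
Well 12−Well 11: −204a + 90b = −167.7;  Well 13−Well 11: −430a − 438b = −48.4.
Solving gives a = 0.60763, b = −0.48603.
Unit vector along 115° is (sin 115°, cos 115°) = (0.9063, -0.4226).
Slope in that direction = a·(0.9063) + b·(-0.4226) = 0.75611.
Apparent dip = arctan|0.75611| = 37.09° (true dip is 37.9°, so apparent ≤ true as expected).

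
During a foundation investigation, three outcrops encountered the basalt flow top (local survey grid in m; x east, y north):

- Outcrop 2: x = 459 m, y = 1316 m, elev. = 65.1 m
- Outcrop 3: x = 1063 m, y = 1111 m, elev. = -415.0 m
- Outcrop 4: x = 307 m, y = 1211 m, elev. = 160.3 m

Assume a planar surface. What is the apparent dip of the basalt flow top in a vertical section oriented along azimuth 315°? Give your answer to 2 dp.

Two edge vectors: Outcrop 2→Outcrop 3 = (604, -205, -480.1), Outcrop 2→Outcrop 4 = (-152, -105, 95.2).
Normal n = (Outcrop 2→Outcrop 3) × (Outcrop 2→Outcrop 4) = (-69926.5, 15474.4, -94580).
So ∂z/∂x = −n_x/n_z = −0.73934 and ∂z/∂y = −n_y/n_z = 0.16361.
Unit vector along 315° is (sin 315°, cos 315°) = (-0.7071, 0.7071).
Slope in that direction = a·(-0.7071) + b·(0.7071) = 0.63848.
Apparent dip = arctan|0.63848| = 32.56° (true dip is 37.1°, so apparent ≤ true as expected).

32.56°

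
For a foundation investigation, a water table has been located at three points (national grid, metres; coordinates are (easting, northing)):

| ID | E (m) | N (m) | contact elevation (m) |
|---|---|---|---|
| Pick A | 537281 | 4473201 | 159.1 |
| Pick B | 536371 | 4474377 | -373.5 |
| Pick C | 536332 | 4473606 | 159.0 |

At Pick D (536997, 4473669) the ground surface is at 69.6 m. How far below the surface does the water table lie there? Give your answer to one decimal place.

Two edge vectors: Pick A→Pick B = (-910, 1176, -532.6), Pick A→Pick C = (-949, 405, -0.1).
Normal n = (Pick A→Pick B) × (Pick A→Pick C) = (215585.4, 505346.4, 747474).
So ∂z/∂E = −n_x/n_z = −0.288418594 and ∂z/∂N = −n_y/n_z = −0.676072211.
Intercept c from Pick A: 159.1 + 154961.83 + 3024206.89 = 3179327.82.
At (536997, 4473669): z_contact = −154879.92 − 3024523.29 + 3179327.82 = -75.39 m.
Depth below ground = 69.6 − (-75.39) = 145.0 m.

145.0 m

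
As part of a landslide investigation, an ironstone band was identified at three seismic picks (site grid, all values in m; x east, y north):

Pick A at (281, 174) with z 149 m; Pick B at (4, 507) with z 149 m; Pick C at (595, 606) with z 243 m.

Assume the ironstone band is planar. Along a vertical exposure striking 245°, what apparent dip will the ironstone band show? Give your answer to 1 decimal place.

Two edge vectors: Pick A→Pick B = (-277, 333, 0), Pick A→Pick C = (314, 432, 94).
Normal n = (Pick A→Pick B) × (Pick A→Pick C) = (31302, 26038, -224226).
So ∂z/∂x = −n_x/n_z = 0.13960 and ∂z/∂y = −n_y/n_z = 0.11612.
Unit vector along 245° is (sin 245°, cos 245°) = (-0.9063, -0.4226).
Slope in that direction = a·(-0.9063) + b·(-0.4226) = −0.17560.
Apparent dip = arctan|0.17560| = 10.0° (true dip is 10.3°, so apparent ≤ true as expected).

10.0°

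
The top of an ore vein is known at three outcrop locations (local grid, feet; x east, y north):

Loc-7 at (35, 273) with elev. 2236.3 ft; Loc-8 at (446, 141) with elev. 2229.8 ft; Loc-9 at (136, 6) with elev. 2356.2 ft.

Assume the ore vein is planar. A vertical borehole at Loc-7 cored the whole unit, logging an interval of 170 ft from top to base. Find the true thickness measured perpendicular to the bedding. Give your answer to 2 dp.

Let the plane be z = a·x + b·y + c.
Loc-8−Loc-7: 411a − 132b = −6.5;  Loc-9−Loc-7: 101a − 267b = 119.9.
Solving gives a = −0.18217, b = −0.51798.
|∇z| = √(a²+b²) = 0.54908, so dip δ = arctan(0.54908) = 28.77°.
True thickness = vertical thickness × cos δ = 170 × cos 28.77° = 149.01 ft.

149.01 ft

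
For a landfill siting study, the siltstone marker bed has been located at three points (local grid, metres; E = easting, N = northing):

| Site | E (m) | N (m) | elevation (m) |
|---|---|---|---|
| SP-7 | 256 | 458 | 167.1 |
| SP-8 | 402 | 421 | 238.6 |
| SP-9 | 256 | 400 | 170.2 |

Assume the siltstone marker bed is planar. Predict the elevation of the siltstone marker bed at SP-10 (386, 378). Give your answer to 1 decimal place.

233.3 m

Let the plane be z = a·E + b·N + c.
SP-8−SP-7: 146a − 37b = 71.5;  SP-9−SP-7: 0a − 58b = 3.1.
Solving gives a = 0.47618, b = −0.05345.
Then c = 167.1 − a·256 − b·458 = 69.68.
At (386, 378): z = 183.8 − 20.2 + 69.68 = 233.3 m.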